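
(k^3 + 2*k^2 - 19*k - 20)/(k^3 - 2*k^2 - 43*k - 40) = (k - 4)/(k - 8)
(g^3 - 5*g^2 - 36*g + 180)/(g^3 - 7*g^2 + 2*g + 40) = (g^2 - 36)/(g^2 - 2*g - 8)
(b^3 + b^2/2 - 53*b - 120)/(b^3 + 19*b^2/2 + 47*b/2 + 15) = (b - 8)/(b + 1)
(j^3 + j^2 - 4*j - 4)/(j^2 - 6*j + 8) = (j^2 + 3*j + 2)/(j - 4)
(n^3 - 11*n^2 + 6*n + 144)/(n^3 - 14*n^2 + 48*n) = (n + 3)/n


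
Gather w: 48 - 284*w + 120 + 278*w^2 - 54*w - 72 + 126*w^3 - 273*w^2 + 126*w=126*w^3 + 5*w^2 - 212*w + 96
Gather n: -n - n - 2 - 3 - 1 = -2*n - 6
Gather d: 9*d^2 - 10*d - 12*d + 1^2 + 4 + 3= 9*d^2 - 22*d + 8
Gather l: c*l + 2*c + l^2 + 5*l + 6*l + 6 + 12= 2*c + l^2 + l*(c + 11) + 18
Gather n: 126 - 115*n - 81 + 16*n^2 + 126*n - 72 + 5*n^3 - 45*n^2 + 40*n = 5*n^3 - 29*n^2 + 51*n - 27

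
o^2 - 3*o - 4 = (o - 4)*(o + 1)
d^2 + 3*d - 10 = (d - 2)*(d + 5)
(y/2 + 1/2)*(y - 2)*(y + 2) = y^3/2 + y^2/2 - 2*y - 2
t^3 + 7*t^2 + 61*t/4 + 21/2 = (t + 3/2)*(t + 2)*(t + 7/2)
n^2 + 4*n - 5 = (n - 1)*(n + 5)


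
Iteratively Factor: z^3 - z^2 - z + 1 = (z - 1)*(z^2 - 1) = (z - 1)*(z + 1)*(z - 1)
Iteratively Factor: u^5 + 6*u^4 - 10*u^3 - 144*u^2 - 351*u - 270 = (u + 3)*(u^4 + 3*u^3 - 19*u^2 - 87*u - 90) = (u + 2)*(u + 3)*(u^3 + u^2 - 21*u - 45) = (u + 2)*(u + 3)^2*(u^2 - 2*u - 15) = (u + 2)*(u + 3)^3*(u - 5)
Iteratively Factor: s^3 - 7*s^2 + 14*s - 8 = (s - 1)*(s^2 - 6*s + 8) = (s - 2)*(s - 1)*(s - 4)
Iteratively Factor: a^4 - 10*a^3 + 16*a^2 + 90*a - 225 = (a + 3)*(a^3 - 13*a^2 + 55*a - 75) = (a - 5)*(a + 3)*(a^2 - 8*a + 15) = (a - 5)*(a - 3)*(a + 3)*(a - 5)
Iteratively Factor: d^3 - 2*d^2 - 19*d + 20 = (d - 1)*(d^2 - d - 20) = (d - 1)*(d + 4)*(d - 5)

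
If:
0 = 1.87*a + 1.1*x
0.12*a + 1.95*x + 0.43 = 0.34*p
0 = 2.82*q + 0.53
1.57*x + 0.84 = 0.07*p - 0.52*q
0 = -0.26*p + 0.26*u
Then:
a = 0.33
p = -1.79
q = -0.19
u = -1.79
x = -0.55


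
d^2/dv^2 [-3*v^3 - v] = -18*v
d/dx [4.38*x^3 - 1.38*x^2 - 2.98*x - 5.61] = 13.14*x^2 - 2.76*x - 2.98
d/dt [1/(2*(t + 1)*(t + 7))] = (-t - 4)/(t^4 + 16*t^3 + 78*t^2 + 112*t + 49)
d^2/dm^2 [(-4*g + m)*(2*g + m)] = 2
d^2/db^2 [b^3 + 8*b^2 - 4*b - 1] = 6*b + 16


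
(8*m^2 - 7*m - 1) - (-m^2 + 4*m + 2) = 9*m^2 - 11*m - 3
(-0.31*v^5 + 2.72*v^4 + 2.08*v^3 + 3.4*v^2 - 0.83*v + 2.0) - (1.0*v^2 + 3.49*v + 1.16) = -0.31*v^5 + 2.72*v^4 + 2.08*v^3 + 2.4*v^2 - 4.32*v + 0.84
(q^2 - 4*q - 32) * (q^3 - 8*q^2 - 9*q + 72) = q^5 - 12*q^4 - 9*q^3 + 364*q^2 - 2304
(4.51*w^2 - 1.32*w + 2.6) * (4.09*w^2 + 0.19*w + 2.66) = 18.4459*w^4 - 4.5419*w^3 + 22.3798*w^2 - 3.0172*w + 6.916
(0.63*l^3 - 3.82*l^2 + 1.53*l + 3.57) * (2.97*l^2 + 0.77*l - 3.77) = 1.8711*l^5 - 10.8603*l^4 - 0.772399999999999*l^3 + 26.1824*l^2 - 3.0192*l - 13.4589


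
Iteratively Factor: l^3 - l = (l - 1)*(l^2 + l) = (l - 1)*(l + 1)*(l)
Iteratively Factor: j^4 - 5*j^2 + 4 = (j - 1)*(j^3 + j^2 - 4*j - 4) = (j - 2)*(j - 1)*(j^2 + 3*j + 2) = (j - 2)*(j - 1)*(j + 1)*(j + 2)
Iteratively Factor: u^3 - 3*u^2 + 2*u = (u - 1)*(u^2 - 2*u) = (u - 2)*(u - 1)*(u)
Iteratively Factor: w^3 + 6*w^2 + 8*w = (w + 4)*(w^2 + 2*w) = w*(w + 4)*(w + 2)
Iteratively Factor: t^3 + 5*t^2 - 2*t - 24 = (t - 2)*(t^2 + 7*t + 12) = (t - 2)*(t + 4)*(t + 3)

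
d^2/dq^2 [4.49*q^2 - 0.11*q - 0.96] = 8.98000000000000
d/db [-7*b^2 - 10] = -14*b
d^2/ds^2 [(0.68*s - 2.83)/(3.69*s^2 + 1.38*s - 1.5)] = ((19.0086 - 15.0552*s)*(3.69*s^2 + 1.38*s - 1.5) + (0.68*s - 2.83)*(7.38*s + 1.38)*(14.76*s + 2.76))/(3.69*s^2 + 1.38*s - 1.5)^3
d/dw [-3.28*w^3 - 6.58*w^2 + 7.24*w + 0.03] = -9.84*w^2 - 13.16*w + 7.24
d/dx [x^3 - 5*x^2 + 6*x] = 3*x^2 - 10*x + 6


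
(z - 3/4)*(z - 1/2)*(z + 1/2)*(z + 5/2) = z^4 + 7*z^3/4 - 17*z^2/8 - 7*z/16 + 15/32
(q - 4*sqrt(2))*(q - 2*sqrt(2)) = q^2 - 6*sqrt(2)*q + 16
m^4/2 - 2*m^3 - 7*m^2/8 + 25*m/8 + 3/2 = (m/2 + 1/2)*(m - 4)*(m - 3/2)*(m + 1/2)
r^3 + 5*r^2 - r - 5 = (r - 1)*(r + 1)*(r + 5)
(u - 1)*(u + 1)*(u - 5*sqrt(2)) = u^3 - 5*sqrt(2)*u^2 - u + 5*sqrt(2)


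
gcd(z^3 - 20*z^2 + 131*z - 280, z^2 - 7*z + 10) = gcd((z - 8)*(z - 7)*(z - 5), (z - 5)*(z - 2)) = z - 5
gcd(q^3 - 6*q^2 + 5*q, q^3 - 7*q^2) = q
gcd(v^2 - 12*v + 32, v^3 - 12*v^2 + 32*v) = v^2 - 12*v + 32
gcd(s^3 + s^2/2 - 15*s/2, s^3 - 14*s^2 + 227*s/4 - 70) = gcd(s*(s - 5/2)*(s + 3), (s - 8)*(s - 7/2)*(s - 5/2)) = s - 5/2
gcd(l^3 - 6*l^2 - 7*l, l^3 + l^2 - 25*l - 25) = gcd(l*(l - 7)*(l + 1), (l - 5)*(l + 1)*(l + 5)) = l + 1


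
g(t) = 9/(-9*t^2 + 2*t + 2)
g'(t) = 9*(18*t - 2)/(-9*t^2 + 2*t + 2)^2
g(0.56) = 30.24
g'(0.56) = 821.08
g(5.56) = -0.03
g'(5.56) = 0.01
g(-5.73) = -0.03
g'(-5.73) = -0.01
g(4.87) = -0.04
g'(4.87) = 0.02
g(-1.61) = -0.37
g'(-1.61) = -0.46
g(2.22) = -0.24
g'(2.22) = 0.24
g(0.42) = 7.19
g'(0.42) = 31.90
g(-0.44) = -14.46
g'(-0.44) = -230.47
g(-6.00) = -0.03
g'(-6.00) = -0.00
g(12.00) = -0.00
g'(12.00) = 0.00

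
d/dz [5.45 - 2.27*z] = -2.27000000000000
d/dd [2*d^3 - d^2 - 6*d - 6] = 6*d^2 - 2*d - 6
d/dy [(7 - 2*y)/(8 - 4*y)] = 3/(4*(y - 2)^2)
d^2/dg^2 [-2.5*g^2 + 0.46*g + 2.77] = -5.00000000000000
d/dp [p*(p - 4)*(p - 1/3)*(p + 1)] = 4*p^3 - 10*p^2 - 6*p + 4/3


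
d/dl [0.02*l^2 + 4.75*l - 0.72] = 0.04*l + 4.75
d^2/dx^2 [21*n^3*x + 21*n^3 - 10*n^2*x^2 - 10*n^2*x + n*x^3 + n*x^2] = 2*n*(-10*n + 3*x + 1)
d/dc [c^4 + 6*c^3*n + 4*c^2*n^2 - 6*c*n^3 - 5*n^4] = 4*c^3 + 18*c^2*n + 8*c*n^2 - 6*n^3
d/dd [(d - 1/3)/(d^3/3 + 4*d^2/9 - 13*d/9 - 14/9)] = 3*(-18*d^3 - 3*d^2 + 8*d - 55)/(9*d^6 + 24*d^5 - 62*d^4 - 188*d^3 + 57*d^2 + 364*d + 196)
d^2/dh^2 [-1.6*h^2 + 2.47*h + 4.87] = -3.20000000000000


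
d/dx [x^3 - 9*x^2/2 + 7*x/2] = 3*x^2 - 9*x + 7/2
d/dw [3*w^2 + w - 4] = 6*w + 1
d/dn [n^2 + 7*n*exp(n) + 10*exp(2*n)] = 7*n*exp(n) + 2*n + 20*exp(2*n) + 7*exp(n)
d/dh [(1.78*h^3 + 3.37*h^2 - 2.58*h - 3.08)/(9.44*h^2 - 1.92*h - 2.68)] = (16.8032*h^4 - 6.8352*h^3 + 3.57359999999999*h^2 + 40.0872*h + 1.0008)/(89.1136*h^4 - 36.2496*h^3 - 46.912*h^2 + 10.2912*h + 7.1824)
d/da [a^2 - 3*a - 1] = 2*a - 3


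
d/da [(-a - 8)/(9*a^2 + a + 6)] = (-9*a^2 - a + (a + 8)*(18*a + 1) - 6)/(9*a^2 + a + 6)^2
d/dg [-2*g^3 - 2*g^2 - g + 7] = -6*g^2 - 4*g - 1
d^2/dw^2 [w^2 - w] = 2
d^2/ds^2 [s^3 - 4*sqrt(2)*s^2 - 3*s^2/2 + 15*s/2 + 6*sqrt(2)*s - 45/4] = 6*s - 8*sqrt(2) - 3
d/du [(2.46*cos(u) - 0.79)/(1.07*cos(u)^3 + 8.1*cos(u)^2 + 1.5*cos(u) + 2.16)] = (5.2644*cos(u)^3 + 17.3901*cos(u)^2 - 12.798*cos(u) - 6.4986)*sin(u)/(1.1449*cos(u)^6 + 17.334*cos(u)^5 + 68.82*cos(u)^4 + 28.9224*cos(u)^3 + 37.242*cos(u)^2 + 6.48*cos(u) + 4.6656)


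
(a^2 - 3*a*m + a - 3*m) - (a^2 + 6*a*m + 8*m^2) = -9*a*m + a - 8*m^2 - 3*m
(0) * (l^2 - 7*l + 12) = 0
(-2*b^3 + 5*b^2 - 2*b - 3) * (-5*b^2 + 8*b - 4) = 10*b^5 - 41*b^4 + 58*b^3 - 21*b^2 - 16*b + 12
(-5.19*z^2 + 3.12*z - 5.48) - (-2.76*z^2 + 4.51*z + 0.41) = -2.43*z^2 - 1.39*z - 5.89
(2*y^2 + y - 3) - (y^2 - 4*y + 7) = y^2 + 5*y - 10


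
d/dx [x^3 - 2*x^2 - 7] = x*(3*x - 4)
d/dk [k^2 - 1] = 2*k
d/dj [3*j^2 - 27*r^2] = 6*j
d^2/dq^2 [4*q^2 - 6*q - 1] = 8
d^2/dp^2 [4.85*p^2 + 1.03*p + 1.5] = 9.70000000000000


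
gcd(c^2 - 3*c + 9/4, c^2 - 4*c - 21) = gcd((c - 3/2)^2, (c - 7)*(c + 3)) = 1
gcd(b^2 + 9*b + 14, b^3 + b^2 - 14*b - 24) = b + 2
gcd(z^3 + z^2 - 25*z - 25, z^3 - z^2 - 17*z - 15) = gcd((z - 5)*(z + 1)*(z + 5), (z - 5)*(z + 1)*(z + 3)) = z^2 - 4*z - 5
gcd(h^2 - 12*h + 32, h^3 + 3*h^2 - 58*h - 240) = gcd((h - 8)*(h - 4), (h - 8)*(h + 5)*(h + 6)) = h - 8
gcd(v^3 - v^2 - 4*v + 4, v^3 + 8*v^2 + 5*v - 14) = v^2 + v - 2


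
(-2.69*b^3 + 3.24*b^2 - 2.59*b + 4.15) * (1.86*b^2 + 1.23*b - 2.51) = -5.0034*b^5 + 2.7177*b^4 + 5.9197*b^3 - 3.5991*b^2 + 11.6054*b - 10.4165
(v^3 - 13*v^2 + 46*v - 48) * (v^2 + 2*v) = v^5 - 11*v^4 + 20*v^3 + 44*v^2 - 96*v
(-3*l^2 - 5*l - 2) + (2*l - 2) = -3*l^2 - 3*l - 4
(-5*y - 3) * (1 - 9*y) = 45*y^2 + 22*y - 3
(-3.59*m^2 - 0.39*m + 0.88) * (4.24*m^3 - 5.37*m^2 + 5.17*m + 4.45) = -15.2216*m^5 + 17.6247*m^4 - 12.7348*m^3 - 22.7174*m^2 + 2.8141*m + 3.916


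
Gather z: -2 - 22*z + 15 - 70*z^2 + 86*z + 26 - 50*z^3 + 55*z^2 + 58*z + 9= -50*z^3 - 15*z^2 + 122*z + 48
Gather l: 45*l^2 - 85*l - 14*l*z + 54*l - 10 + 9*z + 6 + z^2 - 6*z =45*l^2 + l*(-14*z - 31) + z^2 + 3*z - 4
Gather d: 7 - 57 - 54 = -104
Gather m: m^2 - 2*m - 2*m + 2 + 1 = m^2 - 4*m + 3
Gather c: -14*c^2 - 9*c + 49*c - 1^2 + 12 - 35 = -14*c^2 + 40*c - 24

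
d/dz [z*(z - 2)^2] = (z - 2)*(3*z - 2)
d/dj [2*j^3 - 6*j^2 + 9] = 6*j*(j - 2)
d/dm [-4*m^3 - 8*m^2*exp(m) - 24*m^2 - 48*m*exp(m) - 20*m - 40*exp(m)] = -8*m^2*exp(m) - 12*m^2 - 64*m*exp(m) - 48*m - 88*exp(m) - 20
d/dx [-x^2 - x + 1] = -2*x - 1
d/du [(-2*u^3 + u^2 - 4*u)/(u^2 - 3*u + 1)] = (-2*u^4 + 12*u^3 - 5*u^2 + 2*u - 4)/(u^4 - 6*u^3 + 11*u^2 - 6*u + 1)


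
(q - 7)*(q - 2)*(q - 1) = q^3 - 10*q^2 + 23*q - 14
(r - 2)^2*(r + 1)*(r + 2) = r^4 - r^3 - 6*r^2 + 4*r + 8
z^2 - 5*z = z*(z - 5)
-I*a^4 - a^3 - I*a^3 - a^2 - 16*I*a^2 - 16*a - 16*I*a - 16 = (a - 4*I)*(a - I)*(a + 4*I)*(-I*a - I)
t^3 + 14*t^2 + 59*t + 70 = (t + 2)*(t + 5)*(t + 7)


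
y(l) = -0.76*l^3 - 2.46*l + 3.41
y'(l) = -2.28*l^2 - 2.46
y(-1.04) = 6.82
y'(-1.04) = -4.93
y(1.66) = -4.15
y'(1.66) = -8.74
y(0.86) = 0.81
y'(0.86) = -4.15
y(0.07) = 3.24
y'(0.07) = -2.47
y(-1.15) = 7.39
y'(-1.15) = -5.48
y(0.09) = 3.19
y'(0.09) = -2.48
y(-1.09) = 7.08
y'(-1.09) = -5.17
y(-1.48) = 9.51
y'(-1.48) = -7.45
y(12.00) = -1339.39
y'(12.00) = -330.78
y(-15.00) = 2605.31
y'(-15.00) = -515.46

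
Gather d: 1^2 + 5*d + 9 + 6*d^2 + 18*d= 6*d^2 + 23*d + 10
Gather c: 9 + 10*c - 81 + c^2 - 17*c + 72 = c^2 - 7*c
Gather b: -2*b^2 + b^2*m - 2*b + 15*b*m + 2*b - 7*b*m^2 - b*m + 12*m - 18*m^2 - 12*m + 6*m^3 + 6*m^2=b^2*(m - 2) + b*(-7*m^2 + 14*m) + 6*m^3 - 12*m^2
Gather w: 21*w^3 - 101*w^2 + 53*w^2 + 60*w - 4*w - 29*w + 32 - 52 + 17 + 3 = 21*w^3 - 48*w^2 + 27*w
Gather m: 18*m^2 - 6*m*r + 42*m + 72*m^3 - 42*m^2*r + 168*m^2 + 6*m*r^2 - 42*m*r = 72*m^3 + m^2*(186 - 42*r) + m*(6*r^2 - 48*r + 42)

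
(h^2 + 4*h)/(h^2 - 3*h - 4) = h*(h + 4)/(h^2 - 3*h - 4)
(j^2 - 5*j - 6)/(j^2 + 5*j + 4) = (j - 6)/(j + 4)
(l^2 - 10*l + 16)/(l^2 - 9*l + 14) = (l - 8)/(l - 7)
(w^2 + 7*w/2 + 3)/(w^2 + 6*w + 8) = (w + 3/2)/(w + 4)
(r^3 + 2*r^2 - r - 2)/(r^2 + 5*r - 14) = (r^3 + 2*r^2 - r - 2)/(r^2 + 5*r - 14)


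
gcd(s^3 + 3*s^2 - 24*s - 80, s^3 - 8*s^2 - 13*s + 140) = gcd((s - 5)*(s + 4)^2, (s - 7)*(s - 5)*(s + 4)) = s^2 - s - 20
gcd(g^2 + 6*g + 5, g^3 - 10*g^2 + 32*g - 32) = 1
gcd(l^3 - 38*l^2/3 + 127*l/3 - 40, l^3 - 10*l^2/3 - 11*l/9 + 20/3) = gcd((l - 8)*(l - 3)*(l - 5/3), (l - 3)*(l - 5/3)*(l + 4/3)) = l^2 - 14*l/3 + 5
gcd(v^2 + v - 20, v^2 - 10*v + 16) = 1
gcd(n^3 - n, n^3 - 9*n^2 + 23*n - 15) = n - 1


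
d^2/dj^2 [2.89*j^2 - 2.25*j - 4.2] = 5.78000000000000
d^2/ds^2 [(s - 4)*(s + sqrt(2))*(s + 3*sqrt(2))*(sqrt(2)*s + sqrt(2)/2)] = 12*sqrt(2)*s^2 - 21*sqrt(2)*s + 48*s - 56 + 8*sqrt(2)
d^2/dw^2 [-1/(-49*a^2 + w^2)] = 2*(49*a^2 + 3*w^2)/(49*a^2 - w^2)^3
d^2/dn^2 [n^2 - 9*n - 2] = 2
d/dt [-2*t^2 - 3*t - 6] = -4*t - 3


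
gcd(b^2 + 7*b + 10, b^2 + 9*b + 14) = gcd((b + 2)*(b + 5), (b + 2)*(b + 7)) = b + 2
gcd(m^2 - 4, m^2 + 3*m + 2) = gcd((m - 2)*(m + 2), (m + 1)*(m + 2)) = m + 2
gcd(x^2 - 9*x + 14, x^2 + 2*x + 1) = 1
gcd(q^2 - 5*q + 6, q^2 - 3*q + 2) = q - 2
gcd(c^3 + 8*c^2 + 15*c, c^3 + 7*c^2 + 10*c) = c^2 + 5*c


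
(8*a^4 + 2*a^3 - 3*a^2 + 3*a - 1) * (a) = 8*a^5 + 2*a^4 - 3*a^3 + 3*a^2 - a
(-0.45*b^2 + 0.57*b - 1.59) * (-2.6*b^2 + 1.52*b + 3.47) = 1.17*b^4 - 2.166*b^3 + 3.4389*b^2 - 0.4389*b - 5.5173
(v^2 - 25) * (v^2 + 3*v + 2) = v^4 + 3*v^3 - 23*v^2 - 75*v - 50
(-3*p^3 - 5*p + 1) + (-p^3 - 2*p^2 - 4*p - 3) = -4*p^3 - 2*p^2 - 9*p - 2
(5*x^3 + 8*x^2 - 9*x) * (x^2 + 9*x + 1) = 5*x^5 + 53*x^4 + 68*x^3 - 73*x^2 - 9*x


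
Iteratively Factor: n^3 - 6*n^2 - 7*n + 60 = (n - 5)*(n^2 - n - 12) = (n - 5)*(n - 4)*(n + 3)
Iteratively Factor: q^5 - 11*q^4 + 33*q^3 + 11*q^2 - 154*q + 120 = (q + 2)*(q^4 - 13*q^3 + 59*q^2 - 107*q + 60) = (q - 4)*(q + 2)*(q^3 - 9*q^2 + 23*q - 15) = (q - 4)*(q - 3)*(q + 2)*(q^2 - 6*q + 5) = (q - 4)*(q - 3)*(q - 1)*(q + 2)*(q - 5)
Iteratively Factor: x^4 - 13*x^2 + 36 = (x + 3)*(x^3 - 3*x^2 - 4*x + 12) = (x - 2)*(x + 3)*(x^2 - x - 6) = (x - 2)*(x + 2)*(x + 3)*(x - 3)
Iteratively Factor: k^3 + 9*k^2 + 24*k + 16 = (k + 1)*(k^2 + 8*k + 16) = (k + 1)*(k + 4)*(k + 4)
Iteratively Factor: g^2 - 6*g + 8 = (g - 4)*(g - 2)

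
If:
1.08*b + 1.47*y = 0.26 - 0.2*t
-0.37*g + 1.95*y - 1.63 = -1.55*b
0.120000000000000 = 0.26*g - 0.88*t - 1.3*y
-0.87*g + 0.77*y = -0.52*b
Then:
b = -8.55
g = 1.98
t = -11.38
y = 8.01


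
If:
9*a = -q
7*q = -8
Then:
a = 8/63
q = -8/7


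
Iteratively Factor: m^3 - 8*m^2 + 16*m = (m)*(m^2 - 8*m + 16) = m*(m - 4)*(m - 4)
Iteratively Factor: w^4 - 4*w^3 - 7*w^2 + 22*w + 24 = (w - 3)*(w^3 - w^2 - 10*w - 8) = (w - 3)*(w + 2)*(w^2 - 3*w - 4) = (w - 3)*(w + 1)*(w + 2)*(w - 4)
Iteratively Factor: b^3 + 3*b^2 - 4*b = (b)*(b^2 + 3*b - 4) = b*(b + 4)*(b - 1)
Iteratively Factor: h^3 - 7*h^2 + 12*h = (h - 3)*(h^2 - 4*h) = h*(h - 3)*(h - 4)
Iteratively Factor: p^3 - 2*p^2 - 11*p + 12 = (p - 4)*(p^2 + 2*p - 3) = (p - 4)*(p - 1)*(p + 3)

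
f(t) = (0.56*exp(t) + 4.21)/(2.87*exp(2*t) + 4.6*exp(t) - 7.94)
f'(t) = (0.56*exp(t) + 4.21)*(-5.74*exp(2*t) - 4.6*exp(t))/(2.87*exp(2*t) + 4.6*exp(t) - 7.94)^2 + 0.56*exp(t)/(2.87*exp(2*t) + 4.6*exp(t) - 7.94) = (-(0.56*exp(t) + 4.21)*(5.74*exp(t) + 4.6) + 1.6072*exp(2*t) + 2.576*exp(t) - 4.4464)*exp(t)/(2.87*exp(2*t) + 4.6*exp(t) - 7.94)^2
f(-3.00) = -0.55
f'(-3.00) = -0.02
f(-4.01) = -0.54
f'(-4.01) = -0.01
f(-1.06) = -0.73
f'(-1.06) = -0.31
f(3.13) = 0.01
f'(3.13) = -0.01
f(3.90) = 0.00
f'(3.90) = -0.00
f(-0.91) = -0.79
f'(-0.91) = -0.43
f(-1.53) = -0.64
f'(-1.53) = -0.14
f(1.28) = 0.14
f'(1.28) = -0.23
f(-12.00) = -0.53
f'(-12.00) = 0.00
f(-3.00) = -0.55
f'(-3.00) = -0.02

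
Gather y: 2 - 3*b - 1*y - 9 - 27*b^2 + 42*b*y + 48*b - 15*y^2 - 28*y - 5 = -27*b^2 + 45*b - 15*y^2 + y*(42*b - 29) - 12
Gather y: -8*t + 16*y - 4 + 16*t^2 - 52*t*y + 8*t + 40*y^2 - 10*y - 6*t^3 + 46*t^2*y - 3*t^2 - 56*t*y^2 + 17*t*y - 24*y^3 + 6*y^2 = -6*t^3 + 13*t^2 - 24*y^3 + y^2*(46 - 56*t) + y*(46*t^2 - 35*t + 6) - 4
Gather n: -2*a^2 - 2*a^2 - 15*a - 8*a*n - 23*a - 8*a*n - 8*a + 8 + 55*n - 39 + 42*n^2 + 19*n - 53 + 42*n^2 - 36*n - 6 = -4*a^2 - 46*a + 84*n^2 + n*(38 - 16*a) - 90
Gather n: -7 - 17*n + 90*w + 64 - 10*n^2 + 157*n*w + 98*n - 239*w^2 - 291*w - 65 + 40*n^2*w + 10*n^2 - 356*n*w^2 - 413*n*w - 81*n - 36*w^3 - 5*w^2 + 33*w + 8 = 40*n^2*w + n*(-356*w^2 - 256*w) - 36*w^3 - 244*w^2 - 168*w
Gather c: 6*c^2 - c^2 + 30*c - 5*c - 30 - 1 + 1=5*c^2 + 25*c - 30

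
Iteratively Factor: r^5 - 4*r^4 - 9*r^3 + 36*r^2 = (r + 3)*(r^4 - 7*r^3 + 12*r^2) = r*(r + 3)*(r^3 - 7*r^2 + 12*r) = r^2*(r + 3)*(r^2 - 7*r + 12) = r^2*(r - 3)*(r + 3)*(r - 4)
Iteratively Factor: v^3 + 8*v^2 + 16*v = (v + 4)*(v^2 + 4*v) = (v + 4)^2*(v)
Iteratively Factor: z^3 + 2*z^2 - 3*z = (z + 3)*(z^2 - z) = (z - 1)*(z + 3)*(z)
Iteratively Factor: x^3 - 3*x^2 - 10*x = (x + 2)*(x^2 - 5*x) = (x - 5)*(x + 2)*(x)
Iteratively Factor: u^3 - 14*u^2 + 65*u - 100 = (u - 4)*(u^2 - 10*u + 25) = (u - 5)*(u - 4)*(u - 5)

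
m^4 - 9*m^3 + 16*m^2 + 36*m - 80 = (m - 5)*(m - 4)*(m - 2)*(m + 2)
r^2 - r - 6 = (r - 3)*(r + 2)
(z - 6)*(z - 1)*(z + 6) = z^3 - z^2 - 36*z + 36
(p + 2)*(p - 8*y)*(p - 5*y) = p^3 - 13*p^2*y + 2*p^2 + 40*p*y^2 - 26*p*y + 80*y^2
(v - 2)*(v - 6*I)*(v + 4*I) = v^3 - 2*v^2 - 2*I*v^2 + 24*v + 4*I*v - 48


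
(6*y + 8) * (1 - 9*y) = -54*y^2 - 66*y + 8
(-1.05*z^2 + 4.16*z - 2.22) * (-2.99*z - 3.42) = 3.1395*z^3 - 8.8474*z^2 - 7.5894*z + 7.5924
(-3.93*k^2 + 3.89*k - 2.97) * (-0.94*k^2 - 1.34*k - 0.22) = 3.6942*k^4 + 1.6096*k^3 - 1.5562*k^2 + 3.124*k + 0.6534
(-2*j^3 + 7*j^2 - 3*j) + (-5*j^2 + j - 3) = -2*j^3 + 2*j^2 - 2*j - 3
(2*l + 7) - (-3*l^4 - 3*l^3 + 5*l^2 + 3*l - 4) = 3*l^4 + 3*l^3 - 5*l^2 - l + 11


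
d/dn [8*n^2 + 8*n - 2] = 16*n + 8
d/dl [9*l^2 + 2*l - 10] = 18*l + 2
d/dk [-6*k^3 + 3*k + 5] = 3 - 18*k^2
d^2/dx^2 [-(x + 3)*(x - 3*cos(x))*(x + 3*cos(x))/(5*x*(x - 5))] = 2*(-9*x^5*cos(2*x) + 9*x^4*sin(2*x) + 63*x^4*cos(2*x) + 9*x^3*sin(2*x) + 99*x^3*cos(2*x)/2 - 71*x^3/2 - 405*x^2*sin(2*x) - 1269*x^2*cos(2*x)/2 + 81*x^2/2 + 675*x*sin(2*x) - 405*x*cos(2*x)/2 - 405*x/2 + 675*cos(2*x)/2 + 675/2)/(5*x^3*(x^3 - 15*x^2 + 75*x - 125))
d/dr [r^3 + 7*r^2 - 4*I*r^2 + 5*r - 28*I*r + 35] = 3*r^2 + r*(14 - 8*I) + 5 - 28*I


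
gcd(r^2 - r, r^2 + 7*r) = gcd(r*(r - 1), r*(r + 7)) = r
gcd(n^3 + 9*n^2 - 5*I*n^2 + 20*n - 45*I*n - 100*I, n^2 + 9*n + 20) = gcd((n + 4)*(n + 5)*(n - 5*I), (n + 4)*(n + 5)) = n^2 + 9*n + 20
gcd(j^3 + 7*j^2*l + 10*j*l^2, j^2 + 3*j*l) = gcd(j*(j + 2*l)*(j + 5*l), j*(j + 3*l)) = j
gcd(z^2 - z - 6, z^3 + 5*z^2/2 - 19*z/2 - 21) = z^2 - z - 6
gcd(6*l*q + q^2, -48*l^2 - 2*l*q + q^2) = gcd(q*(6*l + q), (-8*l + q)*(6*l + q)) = 6*l + q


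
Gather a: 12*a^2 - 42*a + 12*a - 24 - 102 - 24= 12*a^2 - 30*a - 150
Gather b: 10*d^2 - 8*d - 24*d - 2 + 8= 10*d^2 - 32*d + 6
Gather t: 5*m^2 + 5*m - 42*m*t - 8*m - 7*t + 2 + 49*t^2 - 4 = 5*m^2 - 3*m + 49*t^2 + t*(-42*m - 7) - 2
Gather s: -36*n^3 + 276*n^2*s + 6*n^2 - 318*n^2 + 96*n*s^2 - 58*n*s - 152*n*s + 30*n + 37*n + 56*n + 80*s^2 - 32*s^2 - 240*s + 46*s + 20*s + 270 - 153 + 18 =-36*n^3 - 312*n^2 + 123*n + s^2*(96*n + 48) + s*(276*n^2 - 210*n - 174) + 135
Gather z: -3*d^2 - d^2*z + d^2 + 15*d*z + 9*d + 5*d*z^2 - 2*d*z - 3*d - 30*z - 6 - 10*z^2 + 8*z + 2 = -2*d^2 + 6*d + z^2*(5*d - 10) + z*(-d^2 + 13*d - 22) - 4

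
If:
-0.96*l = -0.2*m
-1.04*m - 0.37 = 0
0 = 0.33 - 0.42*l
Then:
No Solution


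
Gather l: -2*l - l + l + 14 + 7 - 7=14 - 2*l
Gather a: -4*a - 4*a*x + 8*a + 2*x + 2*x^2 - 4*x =a*(4 - 4*x) + 2*x^2 - 2*x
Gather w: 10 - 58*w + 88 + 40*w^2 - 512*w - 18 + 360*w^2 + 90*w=400*w^2 - 480*w + 80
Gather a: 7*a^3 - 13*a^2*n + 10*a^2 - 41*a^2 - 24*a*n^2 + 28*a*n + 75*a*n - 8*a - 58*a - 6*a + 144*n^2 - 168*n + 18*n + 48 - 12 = 7*a^3 + a^2*(-13*n - 31) + a*(-24*n^2 + 103*n - 72) + 144*n^2 - 150*n + 36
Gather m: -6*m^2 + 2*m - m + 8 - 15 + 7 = -6*m^2 + m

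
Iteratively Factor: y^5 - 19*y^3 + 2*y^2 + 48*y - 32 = (y - 1)*(y^4 + y^3 - 18*y^2 - 16*y + 32) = (y - 1)^2*(y^3 + 2*y^2 - 16*y - 32) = (y - 1)^2*(y + 2)*(y^2 - 16) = (y - 1)^2*(y + 2)*(y + 4)*(y - 4)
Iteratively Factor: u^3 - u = (u + 1)*(u^2 - u) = u*(u + 1)*(u - 1)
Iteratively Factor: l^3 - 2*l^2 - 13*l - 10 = (l - 5)*(l^2 + 3*l + 2) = (l - 5)*(l + 1)*(l + 2)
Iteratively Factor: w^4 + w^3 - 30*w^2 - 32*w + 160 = (w + 4)*(w^3 - 3*w^2 - 18*w + 40) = (w - 2)*(w + 4)*(w^2 - w - 20) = (w - 2)*(w + 4)^2*(w - 5)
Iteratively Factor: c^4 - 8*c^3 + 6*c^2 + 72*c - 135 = (c + 3)*(c^3 - 11*c^2 + 39*c - 45) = (c - 5)*(c + 3)*(c^2 - 6*c + 9) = (c - 5)*(c - 3)*(c + 3)*(c - 3)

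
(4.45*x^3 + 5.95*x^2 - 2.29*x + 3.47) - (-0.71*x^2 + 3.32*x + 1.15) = 4.45*x^3 + 6.66*x^2 - 5.61*x + 2.32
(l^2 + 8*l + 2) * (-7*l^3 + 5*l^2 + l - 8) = -7*l^5 - 51*l^4 + 27*l^3 + 10*l^2 - 62*l - 16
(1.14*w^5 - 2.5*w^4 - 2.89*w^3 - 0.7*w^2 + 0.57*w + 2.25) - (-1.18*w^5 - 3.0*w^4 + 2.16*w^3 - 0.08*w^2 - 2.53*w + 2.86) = 2.32*w^5 + 0.5*w^4 - 5.05*w^3 - 0.62*w^2 + 3.1*w - 0.61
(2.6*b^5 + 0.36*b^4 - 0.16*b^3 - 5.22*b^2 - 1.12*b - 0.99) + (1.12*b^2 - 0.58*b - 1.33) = 2.6*b^5 + 0.36*b^4 - 0.16*b^3 - 4.1*b^2 - 1.7*b - 2.32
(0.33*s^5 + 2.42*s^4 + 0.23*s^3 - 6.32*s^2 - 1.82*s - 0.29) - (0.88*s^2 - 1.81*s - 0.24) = 0.33*s^5 + 2.42*s^4 + 0.23*s^3 - 7.2*s^2 - 0.01*s - 0.05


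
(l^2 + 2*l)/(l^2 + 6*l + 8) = l/(l + 4)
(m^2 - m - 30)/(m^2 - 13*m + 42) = (m + 5)/(m - 7)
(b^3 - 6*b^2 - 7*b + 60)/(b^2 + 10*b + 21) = (b^2 - 9*b + 20)/(b + 7)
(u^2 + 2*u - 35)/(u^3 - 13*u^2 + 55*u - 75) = (u + 7)/(u^2 - 8*u + 15)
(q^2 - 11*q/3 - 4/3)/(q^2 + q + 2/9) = 3*(q - 4)/(3*q + 2)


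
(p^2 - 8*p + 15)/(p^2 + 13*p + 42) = (p^2 - 8*p + 15)/(p^2 + 13*p + 42)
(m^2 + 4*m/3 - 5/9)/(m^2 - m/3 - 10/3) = (m - 1/3)/(m - 2)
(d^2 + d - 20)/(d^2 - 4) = (d^2 + d - 20)/(d^2 - 4)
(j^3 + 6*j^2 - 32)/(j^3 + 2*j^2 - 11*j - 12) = (j^2 + 2*j - 8)/(j^2 - 2*j - 3)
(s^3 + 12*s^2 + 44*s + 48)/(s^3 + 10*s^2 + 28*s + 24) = (s + 4)/(s + 2)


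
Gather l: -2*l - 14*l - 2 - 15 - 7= -16*l - 24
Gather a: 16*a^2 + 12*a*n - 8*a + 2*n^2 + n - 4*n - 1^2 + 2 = 16*a^2 + a*(12*n - 8) + 2*n^2 - 3*n + 1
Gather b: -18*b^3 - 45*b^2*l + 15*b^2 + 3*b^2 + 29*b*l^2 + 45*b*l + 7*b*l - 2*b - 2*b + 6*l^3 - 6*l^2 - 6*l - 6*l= -18*b^3 + b^2*(18 - 45*l) + b*(29*l^2 + 52*l - 4) + 6*l^3 - 6*l^2 - 12*l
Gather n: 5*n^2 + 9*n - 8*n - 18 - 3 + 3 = 5*n^2 + n - 18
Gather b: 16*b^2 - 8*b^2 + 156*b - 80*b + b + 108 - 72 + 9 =8*b^2 + 77*b + 45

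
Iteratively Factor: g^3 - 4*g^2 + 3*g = (g)*(g^2 - 4*g + 3) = g*(g - 1)*(g - 3)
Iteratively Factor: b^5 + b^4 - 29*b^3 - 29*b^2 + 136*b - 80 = (b - 1)*(b^4 + 2*b^3 - 27*b^2 - 56*b + 80) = (b - 5)*(b - 1)*(b^3 + 7*b^2 + 8*b - 16) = (b - 5)*(b - 1)^2*(b^2 + 8*b + 16) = (b - 5)*(b - 1)^2*(b + 4)*(b + 4)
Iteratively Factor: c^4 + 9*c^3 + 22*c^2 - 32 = (c + 4)*(c^3 + 5*c^2 + 2*c - 8) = (c + 2)*(c + 4)*(c^2 + 3*c - 4) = (c - 1)*(c + 2)*(c + 4)*(c + 4)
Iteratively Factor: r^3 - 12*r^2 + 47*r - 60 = (r - 3)*(r^2 - 9*r + 20) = (r - 4)*(r - 3)*(r - 5)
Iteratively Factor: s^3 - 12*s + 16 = (s + 4)*(s^2 - 4*s + 4) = (s - 2)*(s + 4)*(s - 2)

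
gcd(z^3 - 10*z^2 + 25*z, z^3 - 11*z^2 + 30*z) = z^2 - 5*z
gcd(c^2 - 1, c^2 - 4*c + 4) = 1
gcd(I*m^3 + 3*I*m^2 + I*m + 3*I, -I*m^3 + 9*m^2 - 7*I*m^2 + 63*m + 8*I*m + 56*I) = m + I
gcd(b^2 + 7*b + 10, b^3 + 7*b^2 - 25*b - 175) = b + 5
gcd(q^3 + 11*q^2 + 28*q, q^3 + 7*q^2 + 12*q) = q^2 + 4*q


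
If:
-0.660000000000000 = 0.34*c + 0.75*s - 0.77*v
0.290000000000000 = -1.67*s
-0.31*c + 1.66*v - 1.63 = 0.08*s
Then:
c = 1.12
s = -0.17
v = 1.18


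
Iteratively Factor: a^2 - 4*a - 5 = (a - 5)*(a + 1)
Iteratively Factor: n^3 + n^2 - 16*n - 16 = (n + 4)*(n^2 - 3*n - 4) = (n - 4)*(n + 4)*(n + 1)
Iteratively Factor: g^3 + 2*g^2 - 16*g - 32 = (g + 4)*(g^2 - 2*g - 8) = (g - 4)*(g + 4)*(g + 2)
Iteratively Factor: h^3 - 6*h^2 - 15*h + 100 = (h - 5)*(h^2 - h - 20) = (h - 5)*(h + 4)*(h - 5)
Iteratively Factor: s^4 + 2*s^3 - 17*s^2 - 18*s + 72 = (s - 2)*(s^3 + 4*s^2 - 9*s - 36) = (s - 3)*(s - 2)*(s^2 + 7*s + 12) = (s - 3)*(s - 2)*(s + 4)*(s + 3)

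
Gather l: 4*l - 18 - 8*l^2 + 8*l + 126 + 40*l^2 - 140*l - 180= 32*l^2 - 128*l - 72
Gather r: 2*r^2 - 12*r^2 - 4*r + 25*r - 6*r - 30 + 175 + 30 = -10*r^2 + 15*r + 175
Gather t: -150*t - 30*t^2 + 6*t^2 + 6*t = -24*t^2 - 144*t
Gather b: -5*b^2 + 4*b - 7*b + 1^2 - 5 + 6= -5*b^2 - 3*b + 2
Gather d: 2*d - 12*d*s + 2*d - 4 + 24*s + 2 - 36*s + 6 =d*(4 - 12*s) - 12*s + 4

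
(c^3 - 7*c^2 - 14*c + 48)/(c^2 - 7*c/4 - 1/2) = 4*(c^2 - 5*c - 24)/(4*c + 1)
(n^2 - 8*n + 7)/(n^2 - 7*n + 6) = (n - 7)/(n - 6)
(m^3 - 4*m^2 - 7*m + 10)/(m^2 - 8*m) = (m^3 - 4*m^2 - 7*m + 10)/(m*(m - 8))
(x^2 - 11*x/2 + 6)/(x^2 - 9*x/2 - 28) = (-2*x^2 + 11*x - 12)/(-2*x^2 + 9*x + 56)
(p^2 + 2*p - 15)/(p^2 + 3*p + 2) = (p^2 + 2*p - 15)/(p^2 + 3*p + 2)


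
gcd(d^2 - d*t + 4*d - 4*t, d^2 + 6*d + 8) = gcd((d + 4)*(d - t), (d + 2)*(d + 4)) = d + 4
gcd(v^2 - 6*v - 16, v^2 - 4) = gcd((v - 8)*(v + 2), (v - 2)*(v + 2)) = v + 2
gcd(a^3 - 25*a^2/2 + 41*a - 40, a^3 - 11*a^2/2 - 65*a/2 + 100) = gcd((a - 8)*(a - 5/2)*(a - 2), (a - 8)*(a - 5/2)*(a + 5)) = a^2 - 21*a/2 + 20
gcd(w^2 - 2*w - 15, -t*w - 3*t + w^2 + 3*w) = w + 3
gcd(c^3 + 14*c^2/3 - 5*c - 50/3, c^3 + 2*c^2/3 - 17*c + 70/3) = c^2 + 3*c - 10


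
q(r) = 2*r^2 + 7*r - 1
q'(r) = 4*r + 7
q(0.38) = 1.95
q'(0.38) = 8.52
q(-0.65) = -4.70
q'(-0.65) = 4.40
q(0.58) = 3.73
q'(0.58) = 9.32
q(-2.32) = -6.48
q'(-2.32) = -2.28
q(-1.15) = -6.40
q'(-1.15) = 2.40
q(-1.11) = -6.31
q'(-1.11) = 2.56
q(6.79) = 138.74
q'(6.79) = 34.16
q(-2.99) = -4.05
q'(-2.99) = -4.96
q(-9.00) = 98.00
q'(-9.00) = -29.00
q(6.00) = 113.00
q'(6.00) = 31.00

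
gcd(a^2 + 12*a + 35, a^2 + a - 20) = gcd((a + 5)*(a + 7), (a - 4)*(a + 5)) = a + 5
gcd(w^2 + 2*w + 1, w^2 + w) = w + 1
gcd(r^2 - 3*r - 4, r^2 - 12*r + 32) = r - 4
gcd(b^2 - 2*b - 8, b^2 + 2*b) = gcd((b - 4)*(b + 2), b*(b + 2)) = b + 2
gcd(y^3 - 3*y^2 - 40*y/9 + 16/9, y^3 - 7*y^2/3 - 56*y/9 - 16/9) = y^2 - 8*y/3 - 16/3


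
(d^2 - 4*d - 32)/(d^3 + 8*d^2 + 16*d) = (d - 8)/(d*(d + 4))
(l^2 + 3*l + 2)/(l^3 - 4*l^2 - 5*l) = (l + 2)/(l*(l - 5))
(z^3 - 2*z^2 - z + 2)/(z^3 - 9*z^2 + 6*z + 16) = (z - 1)/(z - 8)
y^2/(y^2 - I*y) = y/(y - I)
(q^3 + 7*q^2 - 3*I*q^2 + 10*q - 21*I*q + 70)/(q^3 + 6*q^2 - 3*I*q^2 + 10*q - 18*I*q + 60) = (q + 7)/(q + 6)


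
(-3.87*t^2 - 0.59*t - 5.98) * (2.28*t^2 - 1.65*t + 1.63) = -8.8236*t^4 + 5.0403*t^3 - 18.969*t^2 + 8.9053*t - 9.7474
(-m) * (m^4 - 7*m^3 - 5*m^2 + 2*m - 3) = -m^5 + 7*m^4 + 5*m^3 - 2*m^2 + 3*m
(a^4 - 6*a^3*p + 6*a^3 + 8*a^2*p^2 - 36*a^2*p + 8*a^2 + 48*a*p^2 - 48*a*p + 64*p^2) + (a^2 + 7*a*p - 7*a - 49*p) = a^4 - 6*a^3*p + 6*a^3 + 8*a^2*p^2 - 36*a^2*p + 9*a^2 + 48*a*p^2 - 41*a*p - 7*a + 64*p^2 - 49*p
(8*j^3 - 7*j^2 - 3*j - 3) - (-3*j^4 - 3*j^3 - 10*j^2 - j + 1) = 3*j^4 + 11*j^3 + 3*j^2 - 2*j - 4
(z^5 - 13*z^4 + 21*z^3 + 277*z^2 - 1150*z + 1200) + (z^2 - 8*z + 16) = z^5 - 13*z^4 + 21*z^3 + 278*z^2 - 1158*z + 1216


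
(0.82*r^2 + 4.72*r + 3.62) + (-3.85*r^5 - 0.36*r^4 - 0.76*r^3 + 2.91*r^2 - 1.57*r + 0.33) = -3.85*r^5 - 0.36*r^4 - 0.76*r^3 + 3.73*r^2 + 3.15*r + 3.95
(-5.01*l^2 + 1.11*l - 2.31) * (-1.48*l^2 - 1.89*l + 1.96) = 7.4148*l^4 + 7.8261*l^3 - 8.4987*l^2 + 6.5415*l - 4.5276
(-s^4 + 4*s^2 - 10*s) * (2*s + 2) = -2*s^5 - 2*s^4 + 8*s^3 - 12*s^2 - 20*s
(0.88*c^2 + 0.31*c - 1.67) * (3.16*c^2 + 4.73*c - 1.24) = 2.7808*c^4 + 5.142*c^3 - 4.9021*c^2 - 8.2835*c + 2.0708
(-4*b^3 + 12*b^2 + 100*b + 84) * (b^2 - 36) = -4*b^5 + 12*b^4 + 244*b^3 - 348*b^2 - 3600*b - 3024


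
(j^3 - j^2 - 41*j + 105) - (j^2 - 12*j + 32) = j^3 - 2*j^2 - 29*j + 73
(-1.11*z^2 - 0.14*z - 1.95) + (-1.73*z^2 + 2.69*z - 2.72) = -2.84*z^2 + 2.55*z - 4.67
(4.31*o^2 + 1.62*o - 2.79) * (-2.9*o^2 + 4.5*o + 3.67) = -12.499*o^4 + 14.697*o^3 + 31.1987*o^2 - 6.6096*o - 10.2393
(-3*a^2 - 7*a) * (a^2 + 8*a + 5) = -3*a^4 - 31*a^3 - 71*a^2 - 35*a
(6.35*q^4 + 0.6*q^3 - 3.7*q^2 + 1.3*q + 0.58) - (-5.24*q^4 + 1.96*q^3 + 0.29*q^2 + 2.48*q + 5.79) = 11.59*q^4 - 1.36*q^3 - 3.99*q^2 - 1.18*q - 5.21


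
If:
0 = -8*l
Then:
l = 0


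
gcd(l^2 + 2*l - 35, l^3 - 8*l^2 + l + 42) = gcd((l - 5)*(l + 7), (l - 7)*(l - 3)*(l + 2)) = 1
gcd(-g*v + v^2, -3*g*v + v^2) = v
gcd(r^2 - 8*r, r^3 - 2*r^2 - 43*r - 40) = r - 8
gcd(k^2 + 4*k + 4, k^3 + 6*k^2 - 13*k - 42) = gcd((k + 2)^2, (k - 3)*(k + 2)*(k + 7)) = k + 2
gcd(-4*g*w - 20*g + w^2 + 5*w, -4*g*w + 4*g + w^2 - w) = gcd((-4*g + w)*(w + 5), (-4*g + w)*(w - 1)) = -4*g + w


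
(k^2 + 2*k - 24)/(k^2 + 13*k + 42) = (k - 4)/(k + 7)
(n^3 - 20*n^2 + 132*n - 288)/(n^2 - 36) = (n^2 - 14*n + 48)/(n + 6)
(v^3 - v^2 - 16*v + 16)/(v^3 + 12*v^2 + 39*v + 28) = (v^2 - 5*v + 4)/(v^2 + 8*v + 7)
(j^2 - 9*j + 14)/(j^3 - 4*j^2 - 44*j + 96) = (j - 7)/(j^2 - 2*j - 48)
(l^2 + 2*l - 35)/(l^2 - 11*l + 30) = (l + 7)/(l - 6)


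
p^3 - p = p*(p - 1)*(p + 1)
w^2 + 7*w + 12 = (w + 3)*(w + 4)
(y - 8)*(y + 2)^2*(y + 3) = y^4 - y^3 - 40*y^2 - 116*y - 96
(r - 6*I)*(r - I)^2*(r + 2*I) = r^4 - 6*I*r^3 + 3*r^2 - 20*I*r - 12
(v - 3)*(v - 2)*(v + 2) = v^3 - 3*v^2 - 4*v + 12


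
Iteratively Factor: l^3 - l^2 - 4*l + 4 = (l - 1)*(l^2 - 4) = (l - 2)*(l - 1)*(l + 2)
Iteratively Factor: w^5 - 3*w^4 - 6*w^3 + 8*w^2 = (w - 4)*(w^4 + w^3 - 2*w^2) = w*(w - 4)*(w^3 + w^2 - 2*w) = w*(w - 4)*(w - 1)*(w^2 + 2*w) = w^2*(w - 4)*(w - 1)*(w + 2)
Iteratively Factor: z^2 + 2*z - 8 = (z + 4)*(z - 2)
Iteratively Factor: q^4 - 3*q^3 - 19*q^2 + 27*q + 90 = (q - 3)*(q^3 - 19*q - 30) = (q - 3)*(q + 2)*(q^2 - 2*q - 15) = (q - 3)*(q + 2)*(q + 3)*(q - 5)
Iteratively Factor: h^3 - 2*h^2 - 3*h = (h - 3)*(h^2 + h) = h*(h - 3)*(h + 1)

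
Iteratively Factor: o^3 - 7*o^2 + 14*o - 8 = (o - 2)*(o^2 - 5*o + 4) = (o - 2)*(o - 1)*(o - 4)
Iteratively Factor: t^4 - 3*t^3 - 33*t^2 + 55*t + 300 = (t + 3)*(t^3 - 6*t^2 - 15*t + 100) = (t - 5)*(t + 3)*(t^2 - t - 20) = (t - 5)*(t + 3)*(t + 4)*(t - 5)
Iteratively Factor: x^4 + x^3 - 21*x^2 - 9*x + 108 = (x - 3)*(x^3 + 4*x^2 - 9*x - 36) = (x - 3)*(x + 4)*(x^2 - 9) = (x - 3)^2*(x + 4)*(x + 3)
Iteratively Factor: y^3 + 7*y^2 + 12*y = (y + 4)*(y^2 + 3*y) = (y + 3)*(y + 4)*(y)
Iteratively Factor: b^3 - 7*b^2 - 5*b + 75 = (b - 5)*(b^2 - 2*b - 15) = (b - 5)*(b + 3)*(b - 5)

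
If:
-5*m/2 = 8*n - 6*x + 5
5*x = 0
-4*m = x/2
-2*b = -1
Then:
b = 1/2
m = 0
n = -5/8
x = 0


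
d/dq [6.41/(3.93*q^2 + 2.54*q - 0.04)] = (-50.3826*q - 16.2814)/(3.93*q^2 + 2.54*q - 0.04)^2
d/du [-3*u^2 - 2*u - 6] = -6*u - 2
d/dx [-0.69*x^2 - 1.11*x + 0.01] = -1.38*x - 1.11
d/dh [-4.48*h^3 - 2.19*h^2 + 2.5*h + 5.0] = -13.44*h^2 - 4.38*h + 2.5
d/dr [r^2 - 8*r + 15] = 2*r - 8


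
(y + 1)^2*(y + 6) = y^3 + 8*y^2 + 13*y + 6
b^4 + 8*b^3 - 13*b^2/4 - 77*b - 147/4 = (b - 3)*(b + 1/2)*(b + 7/2)*(b + 7)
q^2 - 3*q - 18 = (q - 6)*(q + 3)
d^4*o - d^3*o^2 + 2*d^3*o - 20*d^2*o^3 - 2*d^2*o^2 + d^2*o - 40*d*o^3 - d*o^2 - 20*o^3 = (d + 1)*(d - 5*o)*(d + 4*o)*(d*o + o)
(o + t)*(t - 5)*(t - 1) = o*t^2 - 6*o*t + 5*o + t^3 - 6*t^2 + 5*t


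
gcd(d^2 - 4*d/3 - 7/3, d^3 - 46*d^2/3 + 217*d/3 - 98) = d - 7/3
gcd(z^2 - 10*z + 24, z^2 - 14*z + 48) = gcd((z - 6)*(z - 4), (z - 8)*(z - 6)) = z - 6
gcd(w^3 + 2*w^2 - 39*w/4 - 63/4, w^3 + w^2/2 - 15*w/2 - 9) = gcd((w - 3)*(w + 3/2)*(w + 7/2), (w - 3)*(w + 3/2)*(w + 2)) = w^2 - 3*w/2 - 9/2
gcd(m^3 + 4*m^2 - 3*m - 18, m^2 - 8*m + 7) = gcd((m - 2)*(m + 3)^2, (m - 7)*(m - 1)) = 1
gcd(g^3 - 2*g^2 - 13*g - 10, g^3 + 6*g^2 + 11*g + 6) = g^2 + 3*g + 2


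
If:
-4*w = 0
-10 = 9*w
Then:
No Solution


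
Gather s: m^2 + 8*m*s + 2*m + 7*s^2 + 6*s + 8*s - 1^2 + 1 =m^2 + 2*m + 7*s^2 + s*(8*m + 14)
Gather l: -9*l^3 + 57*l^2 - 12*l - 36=-9*l^3 + 57*l^2 - 12*l - 36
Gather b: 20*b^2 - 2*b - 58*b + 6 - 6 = 20*b^2 - 60*b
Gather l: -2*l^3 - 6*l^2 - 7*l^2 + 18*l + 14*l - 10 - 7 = -2*l^3 - 13*l^2 + 32*l - 17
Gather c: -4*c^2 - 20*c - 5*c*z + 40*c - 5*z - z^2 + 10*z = -4*c^2 + c*(20 - 5*z) - z^2 + 5*z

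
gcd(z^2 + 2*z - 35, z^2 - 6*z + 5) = z - 5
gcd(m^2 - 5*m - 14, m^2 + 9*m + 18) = 1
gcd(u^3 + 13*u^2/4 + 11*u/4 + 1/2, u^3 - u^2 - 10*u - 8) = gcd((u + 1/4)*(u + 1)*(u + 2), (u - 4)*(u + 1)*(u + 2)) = u^2 + 3*u + 2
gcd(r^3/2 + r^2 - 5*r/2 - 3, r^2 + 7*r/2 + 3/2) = r + 3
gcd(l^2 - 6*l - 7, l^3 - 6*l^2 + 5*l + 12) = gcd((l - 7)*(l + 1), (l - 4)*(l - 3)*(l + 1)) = l + 1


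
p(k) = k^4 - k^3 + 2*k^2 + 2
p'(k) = 4*k^3 - 3*k^2 + 4*k = k*(4*k^2 - 3*k + 4)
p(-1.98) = 32.97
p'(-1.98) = -50.73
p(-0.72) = 3.68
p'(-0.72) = -5.93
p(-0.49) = 2.66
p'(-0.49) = -3.15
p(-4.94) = 766.90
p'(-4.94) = -575.19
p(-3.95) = 338.27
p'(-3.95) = -309.13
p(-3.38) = 193.98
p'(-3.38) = -202.25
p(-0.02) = 2.00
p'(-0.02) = -0.08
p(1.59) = 9.43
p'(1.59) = 14.85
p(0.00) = 2.00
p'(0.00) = 0.00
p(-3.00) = 128.00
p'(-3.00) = -147.00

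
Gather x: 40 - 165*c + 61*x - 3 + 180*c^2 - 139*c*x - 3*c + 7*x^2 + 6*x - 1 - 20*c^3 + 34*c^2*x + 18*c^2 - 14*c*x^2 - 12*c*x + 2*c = -20*c^3 + 198*c^2 - 166*c + x^2*(7 - 14*c) + x*(34*c^2 - 151*c + 67) + 36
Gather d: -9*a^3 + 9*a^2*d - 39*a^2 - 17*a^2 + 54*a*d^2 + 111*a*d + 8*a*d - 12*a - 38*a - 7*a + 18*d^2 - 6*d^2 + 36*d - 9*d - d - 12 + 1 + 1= -9*a^3 - 56*a^2 - 57*a + d^2*(54*a + 12) + d*(9*a^2 + 119*a + 26) - 10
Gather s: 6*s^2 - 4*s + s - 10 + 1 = 6*s^2 - 3*s - 9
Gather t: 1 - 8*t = 1 - 8*t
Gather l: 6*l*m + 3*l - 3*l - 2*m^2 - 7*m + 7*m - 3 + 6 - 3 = 6*l*m - 2*m^2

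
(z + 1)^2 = z^2 + 2*z + 1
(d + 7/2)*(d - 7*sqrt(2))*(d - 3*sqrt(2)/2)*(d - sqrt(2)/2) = d^4 - 9*sqrt(2)*d^3 + 7*d^3/2 - 63*sqrt(2)*d^2/2 + 59*d^2/2 - 21*sqrt(2)*d/2 + 413*d/4 - 147*sqrt(2)/4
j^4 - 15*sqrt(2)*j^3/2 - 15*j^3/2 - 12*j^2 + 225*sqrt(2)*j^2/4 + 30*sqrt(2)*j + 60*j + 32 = (j - 8)*(j + 1/2)*(j - 8*sqrt(2))*(j + sqrt(2)/2)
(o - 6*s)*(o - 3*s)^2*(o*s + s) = o^4*s - 12*o^3*s^2 + o^3*s + 45*o^2*s^3 - 12*o^2*s^2 - 54*o*s^4 + 45*o*s^3 - 54*s^4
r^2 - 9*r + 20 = (r - 5)*(r - 4)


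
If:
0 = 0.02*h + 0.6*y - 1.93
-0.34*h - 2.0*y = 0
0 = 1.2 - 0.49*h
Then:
No Solution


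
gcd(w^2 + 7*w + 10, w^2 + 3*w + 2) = w + 2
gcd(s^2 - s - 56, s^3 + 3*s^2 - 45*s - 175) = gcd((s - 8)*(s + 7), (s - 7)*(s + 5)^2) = 1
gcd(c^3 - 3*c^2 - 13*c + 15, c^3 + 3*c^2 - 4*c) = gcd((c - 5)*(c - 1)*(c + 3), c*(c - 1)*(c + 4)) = c - 1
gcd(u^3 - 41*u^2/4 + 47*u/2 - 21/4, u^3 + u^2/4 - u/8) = u - 1/4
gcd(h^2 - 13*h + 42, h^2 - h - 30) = h - 6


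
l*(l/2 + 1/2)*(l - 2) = l^3/2 - l^2/2 - l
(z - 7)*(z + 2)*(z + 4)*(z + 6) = z^4 + 5*z^3 - 40*z^2 - 260*z - 336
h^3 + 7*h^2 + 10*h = h*(h + 2)*(h + 5)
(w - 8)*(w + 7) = w^2 - w - 56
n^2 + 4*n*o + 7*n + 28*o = (n + 7)*(n + 4*o)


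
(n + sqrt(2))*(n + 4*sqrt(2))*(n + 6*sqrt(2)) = n^3 + 11*sqrt(2)*n^2 + 68*n + 48*sqrt(2)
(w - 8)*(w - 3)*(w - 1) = w^3 - 12*w^2 + 35*w - 24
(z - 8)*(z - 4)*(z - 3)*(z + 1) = z^4 - 14*z^3 + 53*z^2 - 28*z - 96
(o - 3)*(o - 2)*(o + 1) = o^3 - 4*o^2 + o + 6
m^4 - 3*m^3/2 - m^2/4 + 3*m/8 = m*(m - 3/2)*(m - 1/2)*(m + 1/2)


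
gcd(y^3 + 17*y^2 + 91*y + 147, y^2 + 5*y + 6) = y + 3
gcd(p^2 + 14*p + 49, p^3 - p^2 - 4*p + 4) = 1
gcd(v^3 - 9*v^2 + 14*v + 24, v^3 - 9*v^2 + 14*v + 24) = v^3 - 9*v^2 + 14*v + 24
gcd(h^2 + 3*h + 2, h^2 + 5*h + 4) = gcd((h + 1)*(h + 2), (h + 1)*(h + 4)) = h + 1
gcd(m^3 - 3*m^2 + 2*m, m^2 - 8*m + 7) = m - 1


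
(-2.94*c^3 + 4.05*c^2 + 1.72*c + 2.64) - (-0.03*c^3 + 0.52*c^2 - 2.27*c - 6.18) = -2.91*c^3 + 3.53*c^2 + 3.99*c + 8.82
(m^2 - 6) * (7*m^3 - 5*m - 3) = 7*m^5 - 47*m^3 - 3*m^2 + 30*m + 18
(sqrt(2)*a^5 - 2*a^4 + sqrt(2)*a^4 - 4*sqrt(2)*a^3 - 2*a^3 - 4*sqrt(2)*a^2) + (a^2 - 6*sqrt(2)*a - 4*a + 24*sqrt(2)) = sqrt(2)*a^5 - 2*a^4 + sqrt(2)*a^4 - 4*sqrt(2)*a^3 - 2*a^3 - 4*sqrt(2)*a^2 + a^2 - 6*sqrt(2)*a - 4*a + 24*sqrt(2)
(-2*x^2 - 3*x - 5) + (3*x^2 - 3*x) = x^2 - 6*x - 5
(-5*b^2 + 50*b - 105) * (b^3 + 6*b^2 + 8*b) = -5*b^5 + 20*b^4 + 155*b^3 - 230*b^2 - 840*b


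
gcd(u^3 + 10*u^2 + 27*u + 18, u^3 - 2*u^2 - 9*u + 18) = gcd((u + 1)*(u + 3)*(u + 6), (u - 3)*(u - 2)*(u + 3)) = u + 3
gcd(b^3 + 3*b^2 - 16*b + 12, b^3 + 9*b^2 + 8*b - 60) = b^2 + 4*b - 12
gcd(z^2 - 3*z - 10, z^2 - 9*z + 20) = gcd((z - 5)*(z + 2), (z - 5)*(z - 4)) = z - 5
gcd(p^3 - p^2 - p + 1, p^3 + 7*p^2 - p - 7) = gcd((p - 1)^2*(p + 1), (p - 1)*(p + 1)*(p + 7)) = p^2 - 1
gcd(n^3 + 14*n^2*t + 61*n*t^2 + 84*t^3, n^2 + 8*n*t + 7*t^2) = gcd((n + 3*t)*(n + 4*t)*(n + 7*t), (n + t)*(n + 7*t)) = n + 7*t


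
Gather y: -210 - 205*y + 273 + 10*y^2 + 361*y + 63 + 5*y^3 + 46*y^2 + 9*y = 5*y^3 + 56*y^2 + 165*y + 126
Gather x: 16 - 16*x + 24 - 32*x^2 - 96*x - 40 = -32*x^2 - 112*x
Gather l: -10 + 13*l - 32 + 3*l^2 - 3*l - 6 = 3*l^2 + 10*l - 48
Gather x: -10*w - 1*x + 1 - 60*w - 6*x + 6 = -70*w - 7*x + 7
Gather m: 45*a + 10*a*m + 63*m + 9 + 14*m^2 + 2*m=45*a + 14*m^2 + m*(10*a + 65) + 9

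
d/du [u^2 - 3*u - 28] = 2*u - 3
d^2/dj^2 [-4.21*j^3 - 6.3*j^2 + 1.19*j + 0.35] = -25.26*j - 12.6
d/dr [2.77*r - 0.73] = 2.77000000000000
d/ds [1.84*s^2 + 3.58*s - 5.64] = 3.68*s + 3.58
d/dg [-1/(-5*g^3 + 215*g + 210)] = (43 - 3*g^2)/(5*(-g^3 + 43*g + 42)^2)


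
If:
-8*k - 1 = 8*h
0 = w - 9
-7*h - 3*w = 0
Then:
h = -27/7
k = 209/56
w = 9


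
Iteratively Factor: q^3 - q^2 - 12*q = (q)*(q^2 - q - 12) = q*(q - 4)*(q + 3)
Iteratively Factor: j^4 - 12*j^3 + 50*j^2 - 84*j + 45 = (j - 3)*(j^3 - 9*j^2 + 23*j - 15) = (j - 3)^2*(j^2 - 6*j + 5) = (j - 5)*(j - 3)^2*(j - 1)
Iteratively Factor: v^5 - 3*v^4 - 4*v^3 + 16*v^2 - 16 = (v + 2)*(v^4 - 5*v^3 + 6*v^2 + 4*v - 8) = (v - 2)*(v + 2)*(v^3 - 3*v^2 + 4) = (v - 2)^2*(v + 2)*(v^2 - v - 2) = (v - 2)^2*(v + 1)*(v + 2)*(v - 2)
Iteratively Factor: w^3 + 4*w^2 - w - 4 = (w - 1)*(w^2 + 5*w + 4) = (w - 1)*(w + 4)*(w + 1)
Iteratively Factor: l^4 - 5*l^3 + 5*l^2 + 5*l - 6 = (l - 2)*(l^3 - 3*l^2 - l + 3) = (l - 2)*(l - 1)*(l^2 - 2*l - 3) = (l - 3)*(l - 2)*(l - 1)*(l + 1)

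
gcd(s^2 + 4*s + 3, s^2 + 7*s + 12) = s + 3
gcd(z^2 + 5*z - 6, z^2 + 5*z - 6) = z^2 + 5*z - 6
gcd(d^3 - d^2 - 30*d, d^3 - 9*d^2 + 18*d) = d^2 - 6*d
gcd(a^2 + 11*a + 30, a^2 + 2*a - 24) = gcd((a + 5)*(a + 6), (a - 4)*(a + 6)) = a + 6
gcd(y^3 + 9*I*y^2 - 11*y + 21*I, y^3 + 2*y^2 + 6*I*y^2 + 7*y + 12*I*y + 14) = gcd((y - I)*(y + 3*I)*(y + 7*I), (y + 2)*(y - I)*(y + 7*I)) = y^2 + 6*I*y + 7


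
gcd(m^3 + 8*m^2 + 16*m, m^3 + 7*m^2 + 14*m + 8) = m + 4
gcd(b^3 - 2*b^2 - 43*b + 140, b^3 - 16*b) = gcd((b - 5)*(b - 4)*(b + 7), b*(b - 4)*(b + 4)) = b - 4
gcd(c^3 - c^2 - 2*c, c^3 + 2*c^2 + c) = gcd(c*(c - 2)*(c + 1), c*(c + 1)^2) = c^2 + c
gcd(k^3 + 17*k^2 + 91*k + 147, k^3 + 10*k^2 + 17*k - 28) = k + 7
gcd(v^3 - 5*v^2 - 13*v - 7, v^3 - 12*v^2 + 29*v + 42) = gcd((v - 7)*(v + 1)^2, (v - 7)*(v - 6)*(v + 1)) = v^2 - 6*v - 7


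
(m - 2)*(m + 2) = m^2 - 4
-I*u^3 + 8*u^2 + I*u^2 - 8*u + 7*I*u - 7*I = (u - 1)*(u + 7*I)*(-I*u + 1)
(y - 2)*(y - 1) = y^2 - 3*y + 2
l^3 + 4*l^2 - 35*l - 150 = (l - 6)*(l + 5)^2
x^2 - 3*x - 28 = (x - 7)*(x + 4)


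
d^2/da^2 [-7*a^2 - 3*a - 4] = -14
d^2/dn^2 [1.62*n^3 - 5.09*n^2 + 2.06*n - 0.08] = 9.72*n - 10.18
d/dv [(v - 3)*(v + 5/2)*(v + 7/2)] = 3*v^2 + 6*v - 37/4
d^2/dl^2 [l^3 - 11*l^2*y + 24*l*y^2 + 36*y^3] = 6*l - 22*y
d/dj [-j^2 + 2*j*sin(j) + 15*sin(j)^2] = 2*j*cos(j) - 2*j + 2*sin(j) + 15*sin(2*j)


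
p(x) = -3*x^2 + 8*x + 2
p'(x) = 8 - 6*x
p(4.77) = -28.10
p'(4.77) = -20.62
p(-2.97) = -48.22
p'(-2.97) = 25.82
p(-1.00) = -9.00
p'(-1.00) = 14.00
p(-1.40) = -15.08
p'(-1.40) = 16.40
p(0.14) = 3.06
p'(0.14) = 7.16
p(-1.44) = -15.74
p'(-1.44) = 16.64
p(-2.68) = -40.99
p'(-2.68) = 24.08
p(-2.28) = -31.84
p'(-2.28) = 21.68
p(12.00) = -334.00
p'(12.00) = -64.00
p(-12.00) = -526.00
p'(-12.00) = 80.00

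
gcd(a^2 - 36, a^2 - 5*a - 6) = a - 6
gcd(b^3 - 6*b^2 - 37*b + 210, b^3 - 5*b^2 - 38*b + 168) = b^2 - b - 42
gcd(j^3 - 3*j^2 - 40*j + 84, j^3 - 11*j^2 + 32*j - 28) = j^2 - 9*j + 14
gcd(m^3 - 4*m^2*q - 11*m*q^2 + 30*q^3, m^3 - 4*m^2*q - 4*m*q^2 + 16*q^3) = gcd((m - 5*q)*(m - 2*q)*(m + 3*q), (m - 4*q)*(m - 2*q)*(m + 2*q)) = -m + 2*q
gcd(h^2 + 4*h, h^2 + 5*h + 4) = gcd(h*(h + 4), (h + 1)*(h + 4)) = h + 4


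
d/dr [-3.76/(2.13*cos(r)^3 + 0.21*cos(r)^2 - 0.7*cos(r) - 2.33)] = (-24.0264*cos(r)^2 - 1.5792*cos(r) + 2.632)*sin(r)/(2.13*cos(r)^3 + 0.21*cos(r)^2 - 0.7*cos(r) - 2.33)^2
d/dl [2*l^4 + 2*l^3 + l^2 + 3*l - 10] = 8*l^3 + 6*l^2 + 2*l + 3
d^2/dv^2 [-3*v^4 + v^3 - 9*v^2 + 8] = -36*v^2 + 6*v - 18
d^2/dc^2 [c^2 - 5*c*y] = 2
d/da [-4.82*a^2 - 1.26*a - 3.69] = -9.64*a - 1.26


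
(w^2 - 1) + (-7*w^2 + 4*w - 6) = -6*w^2 + 4*w - 7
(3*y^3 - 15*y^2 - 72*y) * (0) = 0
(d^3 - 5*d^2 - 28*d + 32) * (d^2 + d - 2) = d^5 - 4*d^4 - 35*d^3 + 14*d^2 + 88*d - 64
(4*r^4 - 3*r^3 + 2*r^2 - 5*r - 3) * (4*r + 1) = 16*r^5 - 8*r^4 + 5*r^3 - 18*r^2 - 17*r - 3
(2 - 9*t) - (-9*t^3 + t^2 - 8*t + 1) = 9*t^3 - t^2 - t + 1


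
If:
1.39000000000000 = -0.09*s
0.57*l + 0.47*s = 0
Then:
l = 12.73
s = -15.44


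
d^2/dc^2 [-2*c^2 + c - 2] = -4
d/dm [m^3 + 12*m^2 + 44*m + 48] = 3*m^2 + 24*m + 44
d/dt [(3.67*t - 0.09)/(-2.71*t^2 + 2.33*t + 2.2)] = (9.9457*t^2 - 0.4878*t + 8.2837)/(7.3441*t^4 - 12.6286*t^3 - 6.4951*t^2 + 10.252*t + 4.84)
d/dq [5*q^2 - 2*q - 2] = 10*q - 2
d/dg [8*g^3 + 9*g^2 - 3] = 6*g*(4*g + 3)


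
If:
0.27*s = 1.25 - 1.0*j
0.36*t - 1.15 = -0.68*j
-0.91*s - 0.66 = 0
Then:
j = 1.45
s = -0.73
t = 0.46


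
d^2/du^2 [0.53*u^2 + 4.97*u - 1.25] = 1.06000000000000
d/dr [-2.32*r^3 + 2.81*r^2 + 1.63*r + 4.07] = -6.96*r^2 + 5.62*r + 1.63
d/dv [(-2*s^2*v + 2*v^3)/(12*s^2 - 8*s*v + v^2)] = 2*(-2*v*(4*s - v)*(s^2 - v^2) + (-s^2 + 3*v^2)*(12*s^2 - 8*s*v + v^2))/(12*s^2 - 8*s*v + v^2)^2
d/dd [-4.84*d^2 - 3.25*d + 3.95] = -9.68*d - 3.25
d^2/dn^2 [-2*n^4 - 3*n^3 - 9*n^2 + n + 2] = -24*n^2 - 18*n - 18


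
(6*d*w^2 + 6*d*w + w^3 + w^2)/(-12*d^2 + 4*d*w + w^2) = w*(w + 1)/(-2*d + w)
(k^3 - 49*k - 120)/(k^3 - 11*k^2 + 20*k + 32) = (k^2 + 8*k + 15)/(k^2 - 3*k - 4)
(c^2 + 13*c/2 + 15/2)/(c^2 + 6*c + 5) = (c + 3/2)/(c + 1)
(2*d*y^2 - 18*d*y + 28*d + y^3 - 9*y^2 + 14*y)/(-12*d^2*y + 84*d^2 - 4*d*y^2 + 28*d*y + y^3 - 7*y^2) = (y - 2)/(-6*d + y)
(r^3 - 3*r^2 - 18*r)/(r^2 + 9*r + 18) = r*(r - 6)/(r + 6)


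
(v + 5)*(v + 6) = v^2 + 11*v + 30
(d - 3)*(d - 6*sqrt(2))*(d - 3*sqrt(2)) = d^3 - 9*sqrt(2)*d^2 - 3*d^2 + 36*d + 27*sqrt(2)*d - 108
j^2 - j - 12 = (j - 4)*(j + 3)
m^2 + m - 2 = (m - 1)*(m + 2)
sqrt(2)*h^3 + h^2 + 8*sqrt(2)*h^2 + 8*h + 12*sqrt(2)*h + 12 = (h + 2)*(h + 6)*(sqrt(2)*h + 1)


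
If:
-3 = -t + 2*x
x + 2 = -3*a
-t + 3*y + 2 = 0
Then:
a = -y/2 - 1/2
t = 3*y + 2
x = 3*y/2 - 1/2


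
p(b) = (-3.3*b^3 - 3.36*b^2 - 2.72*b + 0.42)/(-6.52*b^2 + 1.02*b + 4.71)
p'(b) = (13.04*b - 1.02)*(-3.3*b^3 - 3.36*b^2 - 2.72*b + 0.42)/(-6.52*b^2 + 1.02*b + 4.71)^2 + (-9.9*b^2 - 6.72*b - 2.72)/(-6.52*b^2 + 1.02*b + 4.71)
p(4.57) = 3.13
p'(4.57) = 0.45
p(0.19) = -0.05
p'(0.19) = -0.95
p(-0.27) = 0.25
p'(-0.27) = -0.69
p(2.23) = 2.32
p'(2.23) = 0.08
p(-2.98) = -1.17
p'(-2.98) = 0.42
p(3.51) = 2.68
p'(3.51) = 0.39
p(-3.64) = -1.46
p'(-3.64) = 0.45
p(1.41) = 2.84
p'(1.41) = -2.56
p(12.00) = 6.75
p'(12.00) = 0.50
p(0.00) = 0.09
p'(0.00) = -0.60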